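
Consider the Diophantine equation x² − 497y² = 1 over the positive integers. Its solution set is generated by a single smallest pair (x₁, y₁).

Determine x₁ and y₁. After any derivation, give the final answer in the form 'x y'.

√497 = [22; 3,2,2,5,6,5,2,2,3,44, …], period ℓ=10 (even) → k=9
step 0: (22, 1)  from 22·(1,0) + (0,1)
…
step 2: (156, 7)  from 2·(67,3) + (22,1)
step 3: (379, 17)  from 2·(156,7) + (67,3)
…
step 5: (12685, 569)  from 6·(2051,92) + (379,17)
step 6: (65476, 2937)  from 5·(12685,569) + (2051,92)
…
step 8: (352750, 15823)  from 2·(143637,6443) + (65476,2937)
step 9: (1201887, 53912)  from 3·(352750,15823) + (143637,6443)
fundamental: x₁=1201887, y₁=53912  (since 1444532360769 − 497·2906503744 = 1)

1201887 53912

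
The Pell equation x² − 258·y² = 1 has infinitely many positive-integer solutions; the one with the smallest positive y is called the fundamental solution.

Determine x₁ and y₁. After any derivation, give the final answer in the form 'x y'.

d=258: √d = [16; 16,32] (ℓ=2, even), read p_1/q_1
i=0: a=16 ⇒ p=16, q=1
i=1: a=16 ⇒ p=257, q=16
(x₁, y₁) = (257, 16);  257² − 258·16² = 1 ✓

257 16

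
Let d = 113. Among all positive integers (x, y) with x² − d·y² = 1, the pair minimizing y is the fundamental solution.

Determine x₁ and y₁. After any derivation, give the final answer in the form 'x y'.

√113 → a₀=10, period (1,1,1,2,2,1,1,1,20); ℓ=9 odd so k=17
step 0: (10, 1)  from 10·(1,0) + (0,1)
step 1: (11, 1)  from 1·(10,1) + (1,0)
…
step 3: (32, 3)  from 1·(21,2) + (11,1)
step 4: (85, 8)  from 2·(32,3) + (21,2)
…
step 6: (287, 27)  from 1·(202,19) + (85,8)
step 7: (489, 46)  from 1·(287,27) + (202,19)
step 8: (776, 73)  from 1·(489,46) + (287,27)
step 9: (16009, 1506)  from 20·(776,73) + (489,46)
step 10: (16785, 1579)  from 1·(16009,1506) + (776,73)
…
step 12: (49579, 4664)  from 1·(32794,3085) + (16785,1579)
step 13: (131952, 12413)  from 2·(49579,4664) + (32794,3085)
…
step 15: (445435, 41903)  from 1·(313483,29490) + (131952,12413)
step 16: (758918, 71393)  from 1·(445435,41903) + (313483,29490)
step 17: (1204353, 113296)  from 1·(758918,71393) + (445435,41903)
→ (1204353, 113296).  Check: 1204353²=1450466148609, 113·113296²=1450466148608, difference 1.

1204353 113296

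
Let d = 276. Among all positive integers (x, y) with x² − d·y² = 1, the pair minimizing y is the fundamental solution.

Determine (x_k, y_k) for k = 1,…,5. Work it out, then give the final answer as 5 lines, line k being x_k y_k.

7775 468
120901249 7277400
1880014414175 113163569532
29234224019520001 1759693498945200
454592181623521601375 27363233795434290468

√276 = [16; 1,1,1,1,2,2,2,1,1,1,1,32, …], period ℓ=12 (even) → k=11
a_0=16:  p_0=16·1+0=16,  q_0=16·0+1=1
…
a_5=2:  p_5=2·83+50=216,  q_5=2·5+3=13
…
a_7=2:  p_7=2·515+216=1246,  q_7=2·31+13=75
a_8=1:  p_8=1·1246+515=1761,  q_8=1·75+31=106
…
a_10=1:  p_10=1·3007+1761=4768,  q_10=1·181+106=287
a_11=1:  p_11=1·4768+3007=7775,  q_11=1·287+181=468
→ (7775, 468).  Check: 7775²=60450625, 276·468²=60450624, difference 1.
(x_2, y_2) = (7775·7775 + 276·468·468, 7775·468 + 468·7775) = (120901249, 7277400)
(x_3, y_3) = (7775·120901249 + 276·468·7277400, 7775·7277400 + 468·120901249) = (1880014414175, 113163569532)
(x_4, y_4) = (7775·1880014414175 + 276·468·113163569532, 7775·113163569532 + 468·1880014414175) = (29234224019520001, 1759693498945200)
(x_5, y_5) = (7775·29234224019520001 + 276·468·1759693498945200, 7775·1759693498945200 + 468·29234224019520001) = (454592181623521601375, 27363233795434290468)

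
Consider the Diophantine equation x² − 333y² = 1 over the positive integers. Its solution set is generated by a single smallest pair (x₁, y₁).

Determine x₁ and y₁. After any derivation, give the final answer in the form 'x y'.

√333 → a₀=18, period (4,36); ℓ=2 even so k=1
k=0  a_k=18  p_k/q_k = 18/1
k=1  a_k=4  p_k/q_k = 73/4
→ (73, 4).  Check: 73²=5329, 333·4²=5328, difference 1.

73 4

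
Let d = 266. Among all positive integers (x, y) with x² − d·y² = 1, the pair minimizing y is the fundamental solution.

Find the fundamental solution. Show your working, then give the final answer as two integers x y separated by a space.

685 42

√266 = [16; 3,4,3,32, …], period ℓ=4 (even) → k=3
step 0: (16, 1)  from 16·(1,0) + (0,1)
…
step 2: (212, 13)  from 4·(49,3) + (16,1)
step 3: (685, 42)  from 3·(212,13) + (49,3)
(x₁, y₁) = (685, 42);  685² − 266·42² = 1 ✓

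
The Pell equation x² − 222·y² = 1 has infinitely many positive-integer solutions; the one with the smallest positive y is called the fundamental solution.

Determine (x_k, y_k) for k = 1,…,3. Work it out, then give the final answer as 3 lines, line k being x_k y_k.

149 10
44401 2980
13231349 888030

√222 = [14; 1,8,1,28, …], period ℓ=4 (even) → k=3
i=0: a=14 ⇒ p=14, q=1
i=1: a=1 ⇒ p=15, q=1
i=2: a=8 ⇒ p=134, q=9
i=3: a=1 ⇒ p=149, q=10
(x₁, y₁) = (149, 10);  149² − 222·10² = 1 ✓
(x_2, y_2) = (149·149 + 222·10·10, 149·10 + 10·149) = (44401, 2980)
(x_3, y_3) = (149·44401 + 222·10·2980, 149·2980 + 10·44401) = (13231349, 888030)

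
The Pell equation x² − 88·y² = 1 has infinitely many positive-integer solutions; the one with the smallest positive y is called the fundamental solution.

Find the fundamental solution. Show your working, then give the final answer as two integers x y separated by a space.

√88 → a₀=9, period (2,1,1,1,2,18); ℓ=6 even so k=5
a_0=9:  p_0=9·1+0=9,  q_0=9·0+1=1
…
a_4=1:  p_4=1·47+28=75,  q_4=1·5+3=8
a_5=2:  p_5=2·75+47=197,  q_5=2·8+5=21
(x₁, y₁) = (197, 21);  197² − 88·21² = 1 ✓

197 21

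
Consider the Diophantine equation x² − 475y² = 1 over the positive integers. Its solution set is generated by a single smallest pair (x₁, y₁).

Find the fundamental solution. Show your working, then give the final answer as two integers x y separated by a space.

[21; 1,3,1,6,2,6,1,3,1,42] for √475; ℓ=10 ⇒ convergent index 9
a_0=21:  p_0=21·1+0=21,  q_0=21·0+1=1
…
a_3=1:  p_3=1·87+22=109,  q_3=1·4+1=5
…
a_5=2:  p_5=2·741+109=1591,  q_5=2·34+5=73
a_6=6:  p_6=6·1591+741=10287,  q_6=6·73+34=472
…
a_8=3:  p_8=3·11878+10287=45921,  q_8=3·545+472=2107
a_9=1:  p_9=1·45921+11878=57799,  q_9=1·2107+545=2652
→ (57799, 2652).  Check: 57799²=3340724401, 475·2652²=3340724400, difference 1.

57799 2652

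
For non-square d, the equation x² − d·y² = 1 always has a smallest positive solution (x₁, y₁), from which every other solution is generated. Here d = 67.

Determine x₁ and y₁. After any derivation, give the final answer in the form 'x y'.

√67 → a₀=8, period (5,2,1,1,7,1,1,2,5,16); ℓ=10 even so k=9
a_0=8:  p_0=8·1+0=8,  q_0=8·0+1=1
a_1=5:  p_1=5·8+1=41,  q_1=5·1+0=5
a_2=2:  p_2=2·41+8=90,  q_2=2·5+1=11
…
a_5=7:  p_5=7·221+131=1678,  q_5=7·27+16=205
…
a_7=1:  p_7=1·1899+1678=3577,  q_7=1·232+205=437
a_8=2:  p_8=2·3577+1899=9053,  q_8=2·437+232=1106
a_9=5:  p_9=5·9053+3577=48842,  q_9=5·1106+437=5967
(x₁, y₁) = (48842, 5967);  48842² − 67·5967² = 1 ✓

48842 5967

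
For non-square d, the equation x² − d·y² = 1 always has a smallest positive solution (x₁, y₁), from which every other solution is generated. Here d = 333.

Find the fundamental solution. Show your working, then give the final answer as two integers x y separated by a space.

√333 = [18; 4,36, …], period ℓ=2 (even) → k=1
i=0: a=18 ⇒ p=18, q=1
i=1: a=4 ⇒ p=73, q=4
fundamental: x₁=73, y₁=4  (since 5329 − 333·16 = 1)

73 4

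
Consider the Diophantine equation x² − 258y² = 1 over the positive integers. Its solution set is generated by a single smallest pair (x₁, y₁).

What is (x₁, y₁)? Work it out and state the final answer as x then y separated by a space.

257 16

√258 → a₀=16, period (16,32); ℓ=2 even so k=1
k=0  a_k=16  p_k/q_k = 16/1
k=1  a_k=16  p_k/q_k = 257/16
(x₁, y₁) = (257, 16);  257² − 258·16² = 1 ✓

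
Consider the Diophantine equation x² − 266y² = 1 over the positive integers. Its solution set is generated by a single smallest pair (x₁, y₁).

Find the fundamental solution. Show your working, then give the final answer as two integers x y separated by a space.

√266 = [16; 3,4,3,32, …], period ℓ=4 (even) → k=3
i=0: a=16 ⇒ p=16, q=1
…
i=2: a=4 ⇒ p=212, q=13
i=3: a=3 ⇒ p=685, q=42
fundamental: x₁=685, y₁=42  (since 469225 − 266·1764 = 1)

685 42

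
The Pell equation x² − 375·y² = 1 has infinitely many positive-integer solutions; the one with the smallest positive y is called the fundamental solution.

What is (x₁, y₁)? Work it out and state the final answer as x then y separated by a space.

15124 781

[19; 2,1,2,1,5,1,2,1,2,38] for √375; ℓ=10 ⇒ convergent index 9
a_0=19:  p_0=19·1+0=19,  q_0=19·0+1=1
a_1=2:  p_1=2·19+1=39,  q_1=2·1+0=2
…
a_3=2:  p_3=2·58+39=155,  q_3=2·3+2=8
a_4=1:  p_4=1·155+58=213,  q_4=1·8+3=11
…
a_7=2:  p_7=2·1433+1220=4086,  q_7=2·74+63=211
a_8=1:  p_8=1·4086+1433=5519,  q_8=1·211+74=285
a_9=2:  p_9=2·5519+4086=15124,  q_9=2·285+211=781
→ (15124, 781).  Check: 15124²=228735376, 375·781²=228735375, difference 1.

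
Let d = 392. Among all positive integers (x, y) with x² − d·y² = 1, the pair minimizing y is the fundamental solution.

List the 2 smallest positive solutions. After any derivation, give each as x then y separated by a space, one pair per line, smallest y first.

√392 = [19; 1,3,1,38, …], period ℓ=4 (even) → k=3
a_0=19:  p_0=19·1+0=19,  q_0=19·0+1=1
…
a_2=3:  p_2=3·20+19=79,  q_2=3·1+1=4
a_3=1:  p_3=1·79+20=99,  q_3=1·4+1=5
fundamental: x₁=99, y₁=5  (since 9801 − 392·25 = 1)
(x_2, y_2) = (99·99 + 392·5·5, 99·5 + 5·99) = (19601, 990)

99 5
19601 990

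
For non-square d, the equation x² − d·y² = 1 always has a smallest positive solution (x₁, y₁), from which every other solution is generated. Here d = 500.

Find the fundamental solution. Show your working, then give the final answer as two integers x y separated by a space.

d=500: √d = [22; 2,1,3,2,1,…,1,2,44] (ℓ=14, even), read p_13/q_13
a_0=22:  p_0=22·1+0=22,  q_0=22·0+1=1
…
a_2=1:  p_2=1·45+22=67,  q_2=1·2+1=3
a_3=3:  p_3=3·67+45=246,  q_3=3·3+2=11
…
a_7=10:  p_7=10·1364+805=14445,  q_7=10·61+36=646
…
a_10=2:  p_10=2·30254+15809=76317,  q_10=2·1353+707=3413
a_11=3:  p_11=3·76317+30254=259205,  q_11=3·3413+1353=11592
a_12=1:  p_12=1·259205+76317=335522,  q_12=1·11592+3413=15005
a_13=2:  p_13=2·335522+259205=930249,  q_13=2·15005+11592=41602
(x₁, y₁) = (930249, 41602);  930249² − 500·41602² = 1 ✓

930249 41602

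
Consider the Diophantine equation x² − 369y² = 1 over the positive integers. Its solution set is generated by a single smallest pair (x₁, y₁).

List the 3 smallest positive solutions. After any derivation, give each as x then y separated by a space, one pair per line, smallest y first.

8396801 437120
141012534067201 7340819306240
2368108374136006451201 123278797782910239360

√369 = [19; 4,1,3,2,7,4,7,2,3,1,4,38, …], period ℓ=12 (even) → k=11
i=0: a=19 ⇒ p=19, q=1
i=1: a=4 ⇒ p=77, q=4
i=2: a=1 ⇒ p=96, q=5
i=3: a=3 ⇒ p=365, q=19
i=4: a=2 ⇒ p=826, q=43
i=5: a=7 ⇒ p=6147, q=320
i=6: a=4 ⇒ p=25414, q=1323
i=7: a=7 ⇒ p=184045, q=9581
i=8: a=2 ⇒ p=393504, q=20485
i=9: a=3 ⇒ p=1364557, q=71036
i=10: a=1 ⇒ p=1758061, q=91521
i=11: a=4 ⇒ p=8396801, q=437120
fundamental: x₁=8396801, y₁=437120  (since 70506267033601 − 369·191073894400 = 1)
k=2:  x_2 = 8396801·8396801+369·437120·437120 = 141012534067201,  y_2 = 8396801·437120+437120·8396801 = 7340819306240
k=3:  x_3 = 8396801·141012534067201+369·437120·7340819306240 = 2368108374136006451201,  y_3 = 8396801·7340819306240+437120·141012534067201 = 123278797782910239360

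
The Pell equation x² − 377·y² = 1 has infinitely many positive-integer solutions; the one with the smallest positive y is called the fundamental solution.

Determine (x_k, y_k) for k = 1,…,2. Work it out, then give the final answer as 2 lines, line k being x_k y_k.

233 12
108577 5592

[19; 2,2,2,38] for √377; ℓ=4 ⇒ convergent index 3
i=0: a=19 ⇒ p=19, q=1
…
i=2: a=2 ⇒ p=97, q=5
i=3: a=2 ⇒ p=233, q=12
(x₁, y₁) = (233, 12);  233² − 377·12² = 1 ✓
k=2:  x_2 = 233·233+377·12·12 = 108577,  y_2 = 233·12+12·233 = 5592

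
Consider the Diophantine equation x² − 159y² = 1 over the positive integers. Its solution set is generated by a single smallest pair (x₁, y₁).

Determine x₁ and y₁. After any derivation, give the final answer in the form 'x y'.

[12; 1,1,1,1,3,1,1,1,1,24] for √159; ℓ=10 ⇒ convergent index 9
a_0=12:  p_0=12·1+0=12,  q_0=12·0+1=1
a_1=1:  p_1=1·12+1=13,  q_1=1·1+0=1
a_2=1:  p_2=1·13+12=25,  q_2=1·1+1=2
…
a_5=3:  p_5=3·63+38=227,  q_5=3·5+3=18
a_6=1:  p_6=1·227+63=290,  q_6=1·18+5=23
…
a_8=1:  p_8=1·517+290=807,  q_8=1·41+23=64
a_9=1:  p_9=1·807+517=1324,  q_9=1·64+41=105
(x₁, y₁) = (1324, 105);  1324² − 159·105² = 1 ✓

1324 105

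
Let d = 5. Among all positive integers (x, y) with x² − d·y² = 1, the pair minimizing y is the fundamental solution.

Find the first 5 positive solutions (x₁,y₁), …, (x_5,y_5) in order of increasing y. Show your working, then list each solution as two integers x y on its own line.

9 4
161 72
2889 1292
51841 23184
930249 416020

√5 → a₀=2, period (4); ℓ=1 odd so k=1
step 0: (2, 1)  from 2·(1,0) + (0,1)
step 1: (9, 4)  from 4·(2,1) + (1,0)
fundamental: x₁=9, y₁=4  (since 81 − 5·16 = 1)
k=2:  x_2 = 9·9+5·4·4 = 161,  y_2 = 9·4+4·9 = 72
k=3:  x_3 = 9·161+5·4·72 = 2889,  y_3 = 9·72+4·161 = 1292
k=4:  x_4 = 9·2889+5·4·1292 = 51841,  y_4 = 9·1292+4·2889 = 23184
k=5:  x_5 = 9·51841+5·4·23184 = 930249,  y_5 = 9·23184+4·51841 = 416020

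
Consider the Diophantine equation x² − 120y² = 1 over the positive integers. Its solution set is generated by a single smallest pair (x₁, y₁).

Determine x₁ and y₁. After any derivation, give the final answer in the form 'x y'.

d=120: √d = [10; 1,20] (ℓ=2, even), read p_1/q_1
i=0: a=10 ⇒ p=10, q=1
i=1: a=1 ⇒ p=11, q=1
(x₁, y₁) = (11, 1);  11² − 120·1² = 1 ✓

11 1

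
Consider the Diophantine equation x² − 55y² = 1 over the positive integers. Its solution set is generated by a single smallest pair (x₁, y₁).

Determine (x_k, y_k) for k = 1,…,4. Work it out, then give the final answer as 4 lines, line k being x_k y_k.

[7; 2,2,2,14] for √55; ℓ=4 ⇒ convergent index 3
a_0=7:  p_0=7·1+0=7,  q_0=7·0+1=1
…
a_2=2:  p_2=2·15+7=37,  q_2=2·2+1=5
a_3=2:  p_3=2·37+15=89,  q_3=2·5+2=12
→ (89, 12).  Check: 89²=7921, 55·12²=7920, difference 1.
(x_2, y_2) = (89·89 + 55·12·12, 89·12 + 12·89) = (15841, 2136)
(x_3, y_3) = (89·15841 + 55·12·2136, 89·2136 + 12·15841) = (2819609, 380196)
(x_4, y_4) = (89·2819609 + 55·12·380196, 89·380196 + 12·2819609) = (501874561, 67672752)

89 12
15841 2136
2819609 380196
501874561 67672752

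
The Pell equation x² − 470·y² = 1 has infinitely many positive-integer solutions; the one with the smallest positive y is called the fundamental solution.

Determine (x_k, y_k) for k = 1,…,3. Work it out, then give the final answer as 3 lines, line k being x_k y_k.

√470 → a₀=21, period (1,2,8,2,1,42); ℓ=6 even so k=5
i=0: a=21 ⇒ p=21, q=1
…
i=4: a=2 ⇒ p=1149, q=53
i=5: a=1 ⇒ p=1691, q=78
fundamental: x₁=1691, y₁=78  (since 2859481 − 470·6084 = 1)
n=2: (1691,78)∘(1691,78) = (1691·1691+470·78·78, 1691·78+78·1691) = (5718961,263796)
n=3: (5718961,263796)∘(1691,78) = (1691·5718961+470·78·263796, 1691·263796+78·5718961) = (19341524411,892157994)

1691 78
5718961 263796
19341524411 892157994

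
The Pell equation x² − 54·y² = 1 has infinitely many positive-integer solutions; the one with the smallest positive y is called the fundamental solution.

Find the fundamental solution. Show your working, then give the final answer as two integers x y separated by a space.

485 66

√54 = [7; 2,1,6,1,2,14, …], period ℓ=6 (even) → k=5
a_0=7:  p_0=7·1+0=7,  q_0=7·0+1=1
…
a_4=1:  p_4=1·147+22=169,  q_4=1·20+3=23
a_5=2:  p_5=2·169+147=485,  q_5=2·23+20=66
(x₁, y₁) = (485, 66);  485² − 54·66² = 1 ✓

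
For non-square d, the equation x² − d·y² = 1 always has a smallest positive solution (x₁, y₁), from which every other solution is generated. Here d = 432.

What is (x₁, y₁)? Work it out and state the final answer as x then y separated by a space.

1351 65

√432 = [20; 1,3,1,1,1,3,1,40, …], period ℓ=8 (even) → k=7
k=0  a_k=20  p_k/q_k = 20/1
…
k=6  a_k=3  p_k/q_k = 1060/51
k=7  a_k=1  p_k/q_k = 1351/65
fundamental: x₁=1351, y₁=65  (since 1825201 − 432·4225 = 1)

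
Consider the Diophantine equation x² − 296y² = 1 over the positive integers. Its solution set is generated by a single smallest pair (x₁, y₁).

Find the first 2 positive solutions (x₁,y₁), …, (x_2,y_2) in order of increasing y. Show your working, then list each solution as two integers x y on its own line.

[17; 4,1,7,1,4,34] for √296; ℓ=6 ⇒ convergent index 5
i=0: a=17 ⇒ p=17, q=1
…
i=4: a=1 ⇒ p=757, q=44
i=5: a=4 ⇒ p=3699, q=215
fundamental: x₁=3699, y₁=215  (since 13682601 − 296·46225 = 1)
(3699+215√296)^2 = 27365201 + 1590570√296

3699 215
27365201 1590570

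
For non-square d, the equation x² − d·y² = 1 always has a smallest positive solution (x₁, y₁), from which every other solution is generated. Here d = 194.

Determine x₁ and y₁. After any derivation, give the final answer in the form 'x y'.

d=194: √d = [13; 1,12,1,26] (ℓ=4, even), read p_3/q_3
i=0: a=13 ⇒ p=13, q=1
i=1: a=1 ⇒ p=14, q=1
i=2: a=12 ⇒ p=181, q=13
i=3: a=1 ⇒ p=195, q=14
→ (195, 14).  Check: 195²=38025, 194·14²=38024, difference 1.

195 14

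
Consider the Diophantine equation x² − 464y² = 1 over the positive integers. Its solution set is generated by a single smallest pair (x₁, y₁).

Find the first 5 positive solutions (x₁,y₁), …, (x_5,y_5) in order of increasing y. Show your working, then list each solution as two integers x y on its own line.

9801 455
192119201 8918910
3765920568201 174828473365
73819574785756801 3426987725981820
1447011301184484245001 67175813229867162275

[21; 1,1,5,1,1,1,5,1,1,42] for √464; ℓ=10 ⇒ convergent index 9
a_0=21:  p_0=21·1+0=21,  q_0=21·0+1=1
…
a_3=5:  p_3=5·43+22=237,  q_3=5·2+1=11
…
a_5=1:  p_5=1·280+237=517,  q_5=1·13+11=24
…
a_8=1:  p_8=1·4502+797=5299,  q_8=1·209+37=246
a_9=1:  p_9=1·5299+4502=9801,  q_9=1·246+209=455
→ (9801, 455).  Check: 9801²=96059601, 464·455²=96059600, difference 1.
k=2:  x_2 = 9801·9801+464·455·455 = 192119201,  y_2 = 9801·455+455·9801 = 8918910
k=3:  x_3 = 9801·192119201+464·455·8918910 = 3765920568201,  y_3 = 9801·8918910+455·192119201 = 174828473365
k=4:  x_4 = 9801·3765920568201+464·455·174828473365 = 73819574785756801,  y_4 = 9801·174828473365+455·3765920568201 = 3426987725981820
k=5:  x_5 = 9801·73819574785756801+464·455·3426987725981820 = 1447011301184484245001,  y_5 = 9801·3426987725981820+455·73819574785756801 = 67175813229867162275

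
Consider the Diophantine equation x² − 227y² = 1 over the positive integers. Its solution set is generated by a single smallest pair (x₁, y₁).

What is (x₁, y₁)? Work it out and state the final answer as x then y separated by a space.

226 15

√227 → a₀=15, period (15,30); ℓ=2 even so k=1
step 0: (15, 1)  from 15·(1,0) + (0,1)
step 1: (226, 15)  from 15·(15,1) + (1,0)
fundamental: x₁=226, y₁=15  (since 51076 − 227·225 = 1)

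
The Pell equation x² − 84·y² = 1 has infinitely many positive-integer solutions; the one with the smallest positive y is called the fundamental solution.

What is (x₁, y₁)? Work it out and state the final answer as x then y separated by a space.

[9; 6,18] for √84; ℓ=2 ⇒ convergent index 1
a_0=9:  p_0=9·1+0=9,  q_0=9·0+1=1
a_1=6:  p_1=6·9+1=55,  q_1=6·1+0=6
→ (55, 6).  Check: 55²=3025, 84·6²=3024, difference 1.

55 6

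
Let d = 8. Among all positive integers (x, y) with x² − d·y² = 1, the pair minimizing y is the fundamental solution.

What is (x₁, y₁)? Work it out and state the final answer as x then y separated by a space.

3 1

d=8: √d = [2; 1,4] (ℓ=2, even), read p_1/q_1
k=0  a_k=2  p_k/q_k = 2/1
k=1  a_k=1  p_k/q_k = 3/1
→ (3, 1).  Check: 3²=9, 8·1²=8, difference 1.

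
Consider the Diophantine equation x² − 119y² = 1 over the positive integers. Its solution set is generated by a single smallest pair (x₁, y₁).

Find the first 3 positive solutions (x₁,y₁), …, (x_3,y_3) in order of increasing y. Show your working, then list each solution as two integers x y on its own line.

120 11
28799 2640
6911640 633589

[10; 1,9,1,20] for √119; ℓ=4 ⇒ convergent index 3
i=0: a=10 ⇒ p=10, q=1
…
i=2: a=9 ⇒ p=109, q=10
i=3: a=1 ⇒ p=120, q=11
fundamental: x₁=120, y₁=11  (since 14400 − 119·121 = 1)
k=2:  x_2 = 120·120+119·11·11 = 28799,  y_2 = 120·11+11·120 = 2640
k=3:  x_3 = 120·28799+119·11·2640 = 6911640,  y_3 = 120·2640+11·28799 = 633589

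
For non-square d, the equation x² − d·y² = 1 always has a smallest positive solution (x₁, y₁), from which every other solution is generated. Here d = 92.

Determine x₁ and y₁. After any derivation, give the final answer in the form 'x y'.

d=92: √d = [9; 1,1,2,4,2,1,1,18] (ℓ=8, even), read p_7/q_7
a_0=9:  p_0=9·1+0=9,  q_0=9·0+1=1
…
a_2=1:  p_2=1·10+9=19,  q_2=1·1+1=2
a_3=2:  p_3=2·19+10=48,  q_3=2·2+1=5
a_4=4:  p_4=4·48+19=211,  q_4=4·5+2=22
a_5=2:  p_5=2·211+48=470,  q_5=2·22+5=49
a_6=1:  p_6=1·470+211=681,  q_6=1·49+22=71
a_7=1:  p_7=1·681+470=1151,  q_7=1·71+49=120
→ (1151, 120).  Check: 1151²=1324801, 92·120²=1324800, difference 1.

1151 120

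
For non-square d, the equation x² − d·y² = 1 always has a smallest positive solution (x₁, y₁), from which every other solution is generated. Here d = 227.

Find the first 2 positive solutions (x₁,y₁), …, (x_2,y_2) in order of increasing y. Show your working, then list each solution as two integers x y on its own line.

[15; 15,30] for √227; ℓ=2 ⇒ convergent index 1
a_0=15:  p_0=15·1+0=15,  q_0=15·0+1=1
a_1=15:  p_1=15·15+1=226,  q_1=15·1+0=15
→ (226, 15).  Check: 226²=51076, 227·15²=51075, difference 1.
(x_2, y_2) = (226·226 + 227·15·15, 226·15 + 15·226) = (102151, 6780)

226 15
102151 6780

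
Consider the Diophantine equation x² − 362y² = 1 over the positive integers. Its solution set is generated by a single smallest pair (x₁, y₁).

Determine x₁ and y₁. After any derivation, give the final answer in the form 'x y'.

723 38

[19; 38] for √362; ℓ=1 ⇒ convergent index 1
k=0  a_k=19  p_k/q_k = 19/1
k=1  a_k=38  p_k/q_k = 723/38
fundamental: x₁=723, y₁=38  (since 522729 − 362·1444 = 1)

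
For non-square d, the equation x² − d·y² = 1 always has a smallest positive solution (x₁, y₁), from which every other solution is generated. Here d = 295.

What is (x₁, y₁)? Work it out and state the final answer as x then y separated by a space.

d=295: √d = [17; 5,1,2,3,2,6,2,3,2,1,5,34] (ℓ=12, even), read p_11/q_11
step 0: (17, 1)  from 17·(1,0) + (0,1)
…
step 2: (103, 6)  from 1·(86,5) + (17,1)
step 3: (292, 17)  from 2·(103,6) + (86,5)
step 4: (979, 57)  from 3·(292,17) + (103,6)
…
step 6: (14479, 843)  from 6·(2250,131) + (979,57)
step 7: (31208, 1817)  from 2·(14479,843) + (2250,131)
step 8: (108103, 6294)  from 3·(31208,1817) + (14479,843)
step 9: (247414, 14405)  from 2·(108103,6294) + (31208,1817)
step 10: (355517, 20699)  from 1·(247414,14405) + (108103,6294)
step 11: (2024999, 117900)  from 5·(355517,20699) + (247414,14405)
→ (2024999, 117900).  Check: 2024999²=4100620950001, 295·117900²=4100620950000, difference 1.

2024999 117900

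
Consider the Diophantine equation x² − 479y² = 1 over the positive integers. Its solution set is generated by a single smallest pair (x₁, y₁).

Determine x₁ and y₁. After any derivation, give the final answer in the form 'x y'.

2989440 136591

√479 → a₀=21, period (1,7,1,3,2,21,2,3,1,7,1,42); ℓ=12 even so k=11
step 0: (21, 1)  from 21·(1,0) + (0,1)
…
step 2: (175, 8)  from 7·(22,1) + (21,1)
step 3: (197, 9)  from 1·(175,8) + (22,1)
step 4: (766, 35)  from 3·(197,9) + (175,8)
step 5: (1729, 79)  from 2·(766,35) + (197,9)
step 6: (37075, 1694)  from 21·(1729,79) + (766,35)
step 7: (75879, 3467)  from 2·(37075,1694) + (1729,79)
step 8: (264712, 12095)  from 3·(75879,3467) + (37075,1694)
step 9: (340591, 15562)  from 1·(264712,12095) + (75879,3467)
step 10: (2648849, 121029)  from 7·(340591,15562) + (264712,12095)
step 11: (2989440, 136591)  from 1·(2648849,121029) + (340591,15562)
fundamental: x₁=2989440, y₁=136591  (since 8936751513600 − 479·18657101281 = 1)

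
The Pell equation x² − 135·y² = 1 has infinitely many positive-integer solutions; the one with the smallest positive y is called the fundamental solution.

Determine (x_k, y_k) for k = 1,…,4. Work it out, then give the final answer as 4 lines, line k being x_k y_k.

244 21
119071 10248
58106404 5001003
28355806081 2440479216

√135 = [11; 1,1,1,1,1,1,1,22, …], period ℓ=8 (even) → k=7
step 0: (11, 1)  from 11·(1,0) + (0,1)
step 1: (12, 1)  from 1·(11,1) + (1,0)
…
step 6: (151, 13)  from 1·(93,8) + (58,5)
step 7: (244, 21)  from 1·(151,13) + (93,8)
→ (244, 21).  Check: 244²=59536, 135·21²=59535, difference 1.
k=2:  x_2 = 244·244+135·21·21 = 119071,  y_2 = 244·21+21·244 = 10248
k=3:  x_3 = 244·119071+135·21·10248 = 58106404,  y_3 = 244·10248+21·119071 = 5001003
k=4:  x_4 = 244·58106404+135·21·5001003 = 28355806081,  y_4 = 244·5001003+21·58106404 = 2440479216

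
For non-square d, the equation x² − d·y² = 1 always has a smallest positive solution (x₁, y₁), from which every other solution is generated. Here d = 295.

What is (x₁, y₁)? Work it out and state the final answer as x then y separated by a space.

d=295: √d = [17; 5,1,2,3,2,6,2,3,2,1,5,34] (ℓ=12, even), read p_11/q_11
a_0=17:  p_0=17·1+0=17,  q_0=17·0+1=1
a_1=5:  p_1=5·17+1=86,  q_1=5·1+0=5
a_2=1:  p_2=1·86+17=103,  q_2=1·5+1=6
a_3=2:  p_3=2·103+86=292,  q_3=2·6+5=17
a_4=3:  p_4=3·292+103=979,  q_4=3·17+6=57
a_5=2:  p_5=2·979+292=2250,  q_5=2·57+17=131
…
a_7=2:  p_7=2·14479+2250=31208,  q_7=2·843+131=1817
a_8=3:  p_8=3·31208+14479=108103,  q_8=3·1817+843=6294
a_9=2:  p_9=2·108103+31208=247414,  q_9=2·6294+1817=14405
a_10=1:  p_10=1·247414+108103=355517,  q_10=1·14405+6294=20699
a_11=5:  p_11=5·355517+247414=2024999,  q_11=5·20699+14405=117900
fundamental: x₁=2024999, y₁=117900  (since 4100620950001 − 295·13900410000 = 1)

2024999 117900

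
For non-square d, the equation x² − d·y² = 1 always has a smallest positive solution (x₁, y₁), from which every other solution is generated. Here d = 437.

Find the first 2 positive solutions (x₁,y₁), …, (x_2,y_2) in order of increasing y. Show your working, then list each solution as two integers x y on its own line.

4599 220
42301601 2023560

√437 → a₀=20, period (1,9,2,9,1,40); ℓ=6 even so k=5
a_0=20:  p_0=20·1+0=20,  q_0=20·0+1=1
…
a_2=9:  p_2=9·21+20=209,  q_2=9·1+1=10
…
a_4=9:  p_4=9·439+209=4160,  q_4=9·21+10=199
a_5=1:  p_5=1·4160+439=4599,  q_5=1·199+21=220
fundamental: x₁=4599, y₁=220  (since 21150801 − 437·48400 = 1)
k=2:  x_2 = 4599·4599+437·220·220 = 42301601,  y_2 = 4599·220+220·4599 = 2023560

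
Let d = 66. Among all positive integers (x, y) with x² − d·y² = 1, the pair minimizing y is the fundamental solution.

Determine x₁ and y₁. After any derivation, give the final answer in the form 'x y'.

65 8

√66 = [8; 8,16, …], period ℓ=2 (even) → k=1
a_0=8:  p_0=8·1+0=8,  q_0=8·0+1=1
a_1=8:  p_1=8·8+1=65,  q_1=8·1+0=8
(x₁, y₁) = (65, 8);  65² − 66·8² = 1 ✓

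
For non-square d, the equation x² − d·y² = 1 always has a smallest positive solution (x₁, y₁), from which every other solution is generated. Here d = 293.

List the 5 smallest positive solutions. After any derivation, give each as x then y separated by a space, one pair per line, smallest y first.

√293 → a₀=17, period (8,1,1,8,34); ℓ=5 odd so k=9
k=0  a_k=17  p_k/q_k = 17/1
k=1  a_k=8  p_k/q_k = 137/8
k=2  a_k=1  p_k/q_k = 154/9
k=3  a_k=1  p_k/q_k = 291/17
k=4  a_k=8  p_k/q_k = 2482/145
k=5  a_k=34  p_k/q_k = 84679/4947
k=6  a_k=8  p_k/q_k = 679914/39721
k=7  a_k=1  p_k/q_k = 764593/44668
k=8  a_k=1  p_k/q_k = 1444507/84389
k=9  a_k=8  p_k/q_k = 12320649/719780
→ (12320649, 719780).  Check: 12320649²=151798391781201, 293·719780²=151798391781200, difference 1.
k=2:  x_2 = 12320649·12320649+293·719780·719780 = 303596783562401,  y_2 = 12320649·719780+719780·12320649 = 17736313474440
k=3:  x_3 = 12320649·303596783562401+293·719780·17736313474440 = 7481018815602612315849,  y_3 = 12320649·17736313474440+719780·303596783562401 = 437045785745090703340
k=4:  x_4 = 12320649·7481018815602612315849+293·719780·437045785745090703340 = 184342013978870716056521769601,  y_4 = 12320649·437045785745090703340+719780·7481018815602612315849 = 10769375446188914321717060880
k=5:  x_5 = 12320649·184342013978870716056521769601+293·719780·10769375446188914321717060880 = 4542426500373511536803322165613266249,  y_5 = 12320649·10769375446188914321717060880+719780·184342013978870716056521769601 = 265371389643423565052112223737518900

12320649 719780
303596783562401 17736313474440
7481018815602612315849 437045785745090703340
184342013978870716056521769601 10769375446188914321717060880
4542426500373511536803322165613266249 265371389643423565052112223737518900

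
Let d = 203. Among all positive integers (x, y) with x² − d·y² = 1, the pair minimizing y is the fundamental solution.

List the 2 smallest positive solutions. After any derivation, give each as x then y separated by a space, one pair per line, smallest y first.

57 4
6497 456

√203 = [14; 4,28, …], period ℓ=2 (even) → k=1
k=0  a_k=14  p_k/q_k = 14/1
k=1  a_k=4  p_k/q_k = 57/4
(x₁, y₁) = (57, 4);  57² − 203·4² = 1 ✓
n=2: (57,4)∘(57,4) = (57·57+203·4·4, 57·4+4·57) = (6497,456)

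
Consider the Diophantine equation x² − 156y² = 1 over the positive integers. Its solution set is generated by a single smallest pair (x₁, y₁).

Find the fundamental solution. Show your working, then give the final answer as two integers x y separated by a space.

√156 → a₀=12, period (2,24); ℓ=2 even so k=1
a_0=12:  p_0=12·1+0=12,  q_0=12·0+1=1
a_1=2:  p_1=2·12+1=25,  q_1=2·1+0=2
fundamental: x₁=25, y₁=2  (since 625 − 156·4 = 1)

25 2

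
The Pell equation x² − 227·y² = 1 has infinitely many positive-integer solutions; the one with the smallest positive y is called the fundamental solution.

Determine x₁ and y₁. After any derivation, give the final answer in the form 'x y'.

226 15

d=227: √d = [15; 15,30] (ℓ=2, even), read p_1/q_1
a_0=15:  p_0=15·1+0=15,  q_0=15·0+1=1
a_1=15:  p_1=15·15+1=226,  q_1=15·1+0=15
fundamental: x₁=226, y₁=15  (since 51076 − 227·225 = 1)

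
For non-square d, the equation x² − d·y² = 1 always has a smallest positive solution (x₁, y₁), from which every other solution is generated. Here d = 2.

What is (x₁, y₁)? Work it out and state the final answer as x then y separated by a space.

3 2

√2 = [1; 2, …], period ℓ=1 (odd) → k=1
k=0  a_k=1  p_k/q_k = 1/1
k=1  a_k=2  p_k/q_k = 3/2
→ (3, 2).  Check: 3²=9, 2·2²=8, difference 1.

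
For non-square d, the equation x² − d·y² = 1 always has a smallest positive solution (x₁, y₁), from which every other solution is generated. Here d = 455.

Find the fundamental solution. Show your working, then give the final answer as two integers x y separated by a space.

√455 = [21; 3,42, …], period ℓ=2 (even) → k=1
i=0: a=21 ⇒ p=21, q=1
i=1: a=3 ⇒ p=64, q=3
(x₁, y₁) = (64, 3);  64² − 455·3² = 1 ✓

64 3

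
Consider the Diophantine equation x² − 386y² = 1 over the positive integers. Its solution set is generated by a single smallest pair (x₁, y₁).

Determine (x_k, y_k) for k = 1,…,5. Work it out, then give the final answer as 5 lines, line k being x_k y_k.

111555 5678
24889036049 1266818580
5552992832780835 282639893378122
1238928230896843060801 63059786610325980840
276417277589841662462530275 14069268990347189691834278

√386 → a₀=19, period (1,1,1,4,1,18,1,4,1,1,1,38); ℓ=12 even so k=11
k=0  a_k=19  p_k/q_k = 19/1
k=1  a_k=1  p_k/q_k = 20/1
k=2  a_k=1  p_k/q_k = 39/2
k=3  a_k=1  p_k/q_k = 59/3
…
k=5  a_k=1  p_k/q_k = 334/17
…
k=7  a_k=1  p_k/q_k = 6621/337
k=8  a_k=4  p_k/q_k = 32771/1668
…
k=10  a_k=1  p_k/q_k = 72163/3673
k=11  a_k=1  p_k/q_k = 111555/5678
fundamental: x₁=111555, y₁=5678  (since 12444518025 − 386·32239684 = 1)
n=2: (111555,5678)∘(111555,5678) = (111555·111555+386·5678·5678, 111555·5678+5678·111555) = (24889036049,1266818580)
n=3: (24889036049,1266818580)∘(111555,5678) = (111555·24889036049+386·5678·1266818580, 111555·1266818580+5678·24889036049) = (5552992832780835,282639893378122)
n=4: (5552992832780835,282639893378122)∘(111555,5678) = (111555·5552992832780835+386·5678·282639893378122, 111555·282639893378122+5678·5552992832780835) = (1238928230896843060801,63059786610325980840)
n=5: (1238928230896843060801,63059786610325980840)∘(111555,5678) = (111555·1238928230896843060801+386·5678·63059786610325980840, 111555·63059786610325980840+5678·1238928230896843060801) = (276417277589841662462530275,14069268990347189691834278)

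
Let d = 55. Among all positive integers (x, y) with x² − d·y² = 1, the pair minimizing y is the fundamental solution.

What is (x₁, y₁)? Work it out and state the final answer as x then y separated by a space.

[7; 2,2,2,14] for √55; ℓ=4 ⇒ convergent index 3
step 0: (7, 1)  from 7·(1,0) + (0,1)
step 1: (15, 2)  from 2·(7,1) + (1,0)
step 2: (37, 5)  from 2·(15,2) + (7,1)
step 3: (89, 12)  from 2·(37,5) + (15,2)
(x₁, y₁) = (89, 12);  89² − 55·12² = 1 ✓

89 12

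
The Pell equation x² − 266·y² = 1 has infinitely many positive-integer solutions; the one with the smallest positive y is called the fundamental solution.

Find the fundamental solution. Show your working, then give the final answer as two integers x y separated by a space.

685 42

[16; 3,4,3,32] for √266; ℓ=4 ⇒ convergent index 3
k=0  a_k=16  p_k/q_k = 16/1
…
k=2  a_k=4  p_k/q_k = 212/13
k=3  a_k=3  p_k/q_k = 685/42
(x₁, y₁) = (685, 42);  685² − 266·42² = 1 ✓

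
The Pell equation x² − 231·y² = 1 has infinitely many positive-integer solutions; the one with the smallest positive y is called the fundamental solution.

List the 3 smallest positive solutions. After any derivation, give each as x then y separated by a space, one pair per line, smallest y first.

76 5
11551 760
1755676 115515

[15; 5,30] for √231; ℓ=2 ⇒ convergent index 1
i=0: a=15 ⇒ p=15, q=1
i=1: a=5 ⇒ p=76, q=5
→ (76, 5).  Check: 76²=5776, 231·5²=5775, difference 1.
k=2:  x_2 = 76·76+231·5·5 = 11551,  y_2 = 76·5+5·76 = 760
k=3:  x_3 = 76·11551+231·5·760 = 1755676,  y_3 = 76·760+5·11551 = 115515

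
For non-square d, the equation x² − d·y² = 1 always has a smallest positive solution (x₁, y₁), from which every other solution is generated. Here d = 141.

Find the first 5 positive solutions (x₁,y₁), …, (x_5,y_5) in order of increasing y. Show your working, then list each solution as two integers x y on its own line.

95 8
18049 1520
3429215 288792
651532801 54868960
123787802975 10424813608

[11; 1,6,1,22] for √141; ℓ=4 ⇒ convergent index 3
a_0=11:  p_0=11·1+0=11,  q_0=11·0+1=1
a_1=1:  p_1=1·11+1=12,  q_1=1·1+0=1
a_2=6:  p_2=6·12+11=83,  q_2=6·1+1=7
a_3=1:  p_3=1·83+12=95,  q_3=1·7+1=8
(x₁, y₁) = (95, 8);  95² − 141·8² = 1 ✓
(95+8√141)^2 = 18049 + 1520√141
(95+8√141)^3 = 3429215 + 288792√141
(95+8√141)^4 = 651532801 + 54868960√141
(95+8√141)^5 = 123787802975 + 10424813608√141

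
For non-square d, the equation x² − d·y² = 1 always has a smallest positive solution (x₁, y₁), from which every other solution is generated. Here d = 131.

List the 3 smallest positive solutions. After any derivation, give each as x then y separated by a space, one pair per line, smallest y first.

[11; 2,4,11,4,2,22] for √131; ℓ=6 ⇒ convergent index 5
i=0: a=11 ⇒ p=11, q=1
i=1: a=2 ⇒ p=23, q=2
…
i=4: a=4 ⇒ p=4727, q=413
i=5: a=2 ⇒ p=10610, q=927
fundamental: x₁=10610, y₁=927  (since 112572100 − 131·859329 = 1)
(x_2, y_2) = (10610·10610 + 131·927·927, 10610·927 + 927·10610) = (225144199, 19670940)
(x_3, y_3) = (10610·225144199 + 131·927·19670940, 10610·19670940 + 927·225144199) = (4777559892170, 417417345873)

10610 927
225144199 19670940
4777559892170 417417345873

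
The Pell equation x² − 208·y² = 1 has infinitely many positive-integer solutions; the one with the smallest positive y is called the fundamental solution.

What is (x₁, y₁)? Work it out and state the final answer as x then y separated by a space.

√208 = [14; 2,2,1,2,2,28, …], period ℓ=6 (even) → k=5
k=0  a_k=14  p_k/q_k = 14/1
k=1  a_k=2  p_k/q_k = 29/2
k=2  a_k=2  p_k/q_k = 72/5
…
k=4  a_k=2  p_k/q_k = 274/19
k=5  a_k=2  p_k/q_k = 649/45
fundamental: x₁=649, y₁=45  (since 421201 − 208·2025 = 1)

649 45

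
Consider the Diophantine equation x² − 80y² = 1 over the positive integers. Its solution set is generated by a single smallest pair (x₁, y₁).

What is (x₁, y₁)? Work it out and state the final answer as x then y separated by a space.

√80 = [8; 1,16, …], period ℓ=2 (even) → k=1
step 0: (8, 1)  from 8·(1,0) + (0,1)
step 1: (9, 1)  from 1·(8,1) + (1,0)
→ (9, 1).  Check: 9²=81, 80·1²=80, difference 1.

9 1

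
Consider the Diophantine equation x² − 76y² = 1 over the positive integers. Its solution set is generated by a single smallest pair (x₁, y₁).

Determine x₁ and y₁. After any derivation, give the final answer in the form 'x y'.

√76 → a₀=8, period (1,2,1,1,5,4,5,1,1,2,1,16); ℓ=12 even so k=11
k=0  a_k=8  p_k/q_k = 8/1
…
k=2  a_k=2  p_k/q_k = 26/3
k=3  a_k=1  p_k/q_k = 35/4
k=4  a_k=1  p_k/q_k = 61/7
k=5  a_k=5  p_k/q_k = 340/39
…
k=7  a_k=5  p_k/q_k = 7445/854
…
k=9  a_k=1  p_k/q_k = 16311/1871
k=10  a_k=2  p_k/q_k = 41488/4759
k=11  a_k=1  p_k/q_k = 57799/6630
→ (57799, 6630).  Check: 57799²=3340724401, 76·6630²=3340724400, difference 1.

57799 6630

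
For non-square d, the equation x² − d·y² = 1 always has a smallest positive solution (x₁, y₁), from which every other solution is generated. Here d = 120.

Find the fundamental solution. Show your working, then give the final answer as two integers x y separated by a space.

11 1

√120 = [10; 1,20, …], period ℓ=2 (even) → k=1
step 0: (10, 1)  from 10·(1,0) + (0,1)
step 1: (11, 1)  from 1·(10,1) + (1,0)
→ (11, 1).  Check: 11²=121, 120·1²=120, difference 1.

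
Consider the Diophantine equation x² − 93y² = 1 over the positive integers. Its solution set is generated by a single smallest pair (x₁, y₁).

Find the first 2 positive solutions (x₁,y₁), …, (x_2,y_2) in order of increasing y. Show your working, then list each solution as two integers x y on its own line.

12151 1260
295293601 30620520

[9; 1,1,1,4,6,4,1,1,1,18] for √93; ℓ=10 ⇒ convergent index 9
a_0=9:  p_0=9·1+0=9,  q_0=9·0+1=1
…
a_5=6:  p_5=6·135+29=839,  q_5=6·14+3=87
a_6=4:  p_6=4·839+135=3491,  q_6=4·87+14=362
…
a_8=1:  p_8=1·4330+3491=7821,  q_8=1·449+362=811
a_9=1:  p_9=1·7821+4330=12151,  q_9=1·811+449=1260
→ (12151, 1260).  Check: 12151²=147646801, 93·1260²=147646800, difference 1.
(x_2, y_2) = (12151·12151 + 93·1260·1260, 12151·1260 + 1260·12151) = (295293601, 30620520)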